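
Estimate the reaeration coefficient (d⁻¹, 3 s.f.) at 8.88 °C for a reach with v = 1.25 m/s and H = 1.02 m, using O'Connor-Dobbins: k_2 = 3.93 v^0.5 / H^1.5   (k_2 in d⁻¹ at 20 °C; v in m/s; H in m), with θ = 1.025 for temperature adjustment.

k_2(20) = 3.93 × 1.25^0.5 / 1.02^1.5 = 3.93 × 1.118 / 1.030 = 4.265 d⁻¹.
k_2(8.88) = 4.265 × 1.025^(8.88−20) = 4.265 × 0.7599 = 3.241 d⁻¹.

k_2 ≈ 3.24 d⁻¹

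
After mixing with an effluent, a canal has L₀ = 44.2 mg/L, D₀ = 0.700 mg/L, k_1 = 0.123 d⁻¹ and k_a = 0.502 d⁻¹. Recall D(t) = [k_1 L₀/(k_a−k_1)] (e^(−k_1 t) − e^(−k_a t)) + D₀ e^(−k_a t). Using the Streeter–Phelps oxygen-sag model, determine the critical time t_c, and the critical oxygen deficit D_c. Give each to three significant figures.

t_c ≈ 3.58 d; D_c ≈ 6.97 mg/L

t_c = [1/(k_a−k_1)] ln[(k_a/k_1)(1 − D₀(k_a−k_1)/(k_1 L₀))]
= [1/(0.502−0.123)] ln[(0.502/0.123)(1 − 0.700×0.3790/(0.123×44.2))]
= (1/0.3790) ln[4.081 × 0.9512] = 2.639 × ln(3.882) = 2.639 × 1.356 = 3.579 d.
L(t_c) = L₀ e^(−k_1 t_c) = 44.2 × 0.6439 = 28.46 mg/L, and at the critical point k_a D_c = k_1 L, so D_c = (0.123/0.502) × 28.46 = 6.973 mg/L.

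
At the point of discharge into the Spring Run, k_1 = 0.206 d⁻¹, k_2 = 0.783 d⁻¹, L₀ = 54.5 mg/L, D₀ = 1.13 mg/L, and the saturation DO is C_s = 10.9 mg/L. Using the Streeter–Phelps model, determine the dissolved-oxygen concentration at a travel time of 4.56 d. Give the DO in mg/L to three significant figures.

DO ≈ 3.81 mg/L

k_1 L₀/(k_2−k_1) = 0.206×54.5/(0.783−0.206) = 11.23/0.5770 = 19.46 mg/L.
e^(−k_1 t) = e^(−0.206×4.560) = 0.3909; e^(−k_2 t) = e^(−0.783×4.560) = 0.02814.
D = 19.46 × (0.3909 − 0.02814) + 1.13 × 0.02814 = 7.058 + 0.03180 = 7.090 mg/L.
DO = C_s − D = 10.9 − 7.090 = 3.810 mg/L.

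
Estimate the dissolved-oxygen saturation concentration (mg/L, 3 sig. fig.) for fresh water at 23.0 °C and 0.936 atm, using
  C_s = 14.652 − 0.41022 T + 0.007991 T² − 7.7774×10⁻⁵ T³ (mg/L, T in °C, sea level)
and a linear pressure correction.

At sea level: C_s = 14.652 − 0.41022×23.0 + 0.007991×23.0² − 7.7774×10⁻⁵×23.0³ = 8.498 mg/L.
Pressure correction: C_s' = 8.498 × 0.936 = 7.954 mg/L.

C_s ≈ 7.95 mg/L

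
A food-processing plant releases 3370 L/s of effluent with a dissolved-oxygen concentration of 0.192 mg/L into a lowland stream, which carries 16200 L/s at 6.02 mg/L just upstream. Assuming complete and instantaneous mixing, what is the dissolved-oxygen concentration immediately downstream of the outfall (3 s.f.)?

5.02 mg/L

Flow-weighted mixing: C = (Q_r C_r + Q_w C_w)/(Q_r + Q_w)
= (16200×6.02 + 3370×0.192)/(16200 + 3370) = 98170/19570 = 5.016 mg/L.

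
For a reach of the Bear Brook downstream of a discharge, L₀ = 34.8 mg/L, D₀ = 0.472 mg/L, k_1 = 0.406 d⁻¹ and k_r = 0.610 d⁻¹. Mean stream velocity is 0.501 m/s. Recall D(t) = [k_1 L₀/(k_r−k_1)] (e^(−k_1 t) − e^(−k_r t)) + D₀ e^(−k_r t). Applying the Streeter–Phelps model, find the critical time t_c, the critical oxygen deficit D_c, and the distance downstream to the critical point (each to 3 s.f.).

t_c ≈ 1.96 d; D_c ≈ 10.4 mg/L; x_c ≈ 84.9 km

With k_r/k_1 = 1.502 and 1 − D₀(k_r−k_1)/(k_1 L₀) = 0.9932,
t_c = ln(1.502 × 0.9932) / (0.610 − 0.406) = ln(1.492) / 0.2040 = 0.4003/0.2040 = 1.962 d.
L(t_c) = L₀ e^(−k_1 t_c) = 34.8 × 0.4509 = 15.69 mg/L, and at the critical point k_r D_c = k_1 L, so D_c = (0.406/0.610) × 15.69 = 10.44 mg/L.
x_c = v t_c = 0.501 m/s × 1.962 d × 86400 s/d = 84930 m ≈ 84.9 km.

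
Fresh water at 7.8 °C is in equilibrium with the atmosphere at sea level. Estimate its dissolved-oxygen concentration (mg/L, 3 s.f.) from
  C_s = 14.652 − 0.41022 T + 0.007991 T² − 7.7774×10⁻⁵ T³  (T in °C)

C_s = 14.652 − 0.41022×7.8 + 0.007991×7.8² − 7.7774×10⁻⁵×7.8³ = 11.90 mg/L.

C_s ≈ 11.9 mg/L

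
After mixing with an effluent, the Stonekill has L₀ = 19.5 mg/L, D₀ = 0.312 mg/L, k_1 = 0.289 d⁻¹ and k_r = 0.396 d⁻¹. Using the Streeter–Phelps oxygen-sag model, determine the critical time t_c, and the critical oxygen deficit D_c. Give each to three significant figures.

At the critical point dD/dt = 0, so k_1 L₀ e^(−k_1 t) = k_r D. Substituting D(t) from the Streeter–Phelps equation and solving for t gives
t_c = ln[(k_r/k_1)(1 − D₀(k_r−k_1)/(k_1 L₀))] / (k_r−k_1).
Here k_r−k_1 = 0.1070 d⁻¹ and 1 − D₀(k_r−k_1)/(k_1 L₀) = 1 − 0.312×0.1070/(0.289×19.5) = 0.9941, so
t_c = ln(1.370 × 0.9941) / 0.1070 = 0.3090 / 0.1070 = 2.888 d.
D_c = (k_1/k_r) L₀ e^(−k_1 t_c) = (0.289/0.396) × 19.5 × e^(−0.289×2.888) = 0.7298 × 19.5 × 0.4340 = 6.176 mg/L.

t_c ≈ 2.89 d; D_c ≈ 6.18 mg/L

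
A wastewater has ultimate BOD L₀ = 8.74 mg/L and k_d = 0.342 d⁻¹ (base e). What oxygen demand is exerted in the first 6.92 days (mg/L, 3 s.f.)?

y ≈ 7.92 mg/L

y_t = L₀(1 − e^(−k_d t)) = 8.74 × (1 − e^(−0.342×6.92))
= 8.74 × (1 − 0.09380) = 8.74 × 0.9062 = 7.920 mg/L.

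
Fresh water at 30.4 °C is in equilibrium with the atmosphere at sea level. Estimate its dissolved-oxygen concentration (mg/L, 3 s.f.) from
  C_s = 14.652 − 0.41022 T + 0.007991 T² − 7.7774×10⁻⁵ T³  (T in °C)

C_s = 14.652 − 0.41022×30.4 + 0.007991×30.4² − 7.7774×10⁻⁵×30.4³ = 7.381 mg/L.

C_s ≈ 7.38 mg/L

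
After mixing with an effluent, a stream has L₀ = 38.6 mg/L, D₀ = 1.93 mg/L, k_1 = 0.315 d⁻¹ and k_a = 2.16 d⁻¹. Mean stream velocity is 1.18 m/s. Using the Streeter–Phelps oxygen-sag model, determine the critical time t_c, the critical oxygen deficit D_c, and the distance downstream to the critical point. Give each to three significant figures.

t_c ≈ 0.856 d; D_c ≈ 4.30 mg/L; x_c ≈ 87.2 km

t_c = [1/(k_a−k_1)] ln[(k_a/k_1)(1 − D₀(k_a−k_1)/(k_1 L₀))]
= [1/(2.16−0.315)] ln[(2.16/0.315)(1 − 1.93×1.845/(0.315×38.6))]
= (1/1.845) ln[6.857 × 0.7071] = 0.5420 × ln(4.849) = 0.5420 × 1.579 = 0.8557 d.
D_c = (k_1/k_a) L₀ e^(−k_1 t_c) = (0.315/2.16) × 38.6 × e^(−0.315×0.8557) = 0.1458 × 38.6 × 0.7637 = 4.299 mg/L.
x_c = v t_c = 1.18 m/s × 0.8557 d × 86400 s/d = 87240 m ≈ 87.2 km.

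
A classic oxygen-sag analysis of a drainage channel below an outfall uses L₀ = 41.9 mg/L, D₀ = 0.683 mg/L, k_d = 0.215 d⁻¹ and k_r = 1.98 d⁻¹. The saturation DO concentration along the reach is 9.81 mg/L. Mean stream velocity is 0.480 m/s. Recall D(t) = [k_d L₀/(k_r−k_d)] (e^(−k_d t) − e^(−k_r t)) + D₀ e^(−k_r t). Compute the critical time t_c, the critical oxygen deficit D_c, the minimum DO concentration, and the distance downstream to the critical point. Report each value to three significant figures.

t_c ≈ 1.18 d; D_c ≈ 3.53 mg/L; min DO ≈ 6.28 mg/L; x_c ≈ 48.8 km

With k_r/k_d = 9.209 and 1 − D₀(k_r−k_d)/(k_d L₀) = 0.8662,
t_c = ln(9.209 × 0.8662) / (1.98 − 0.215) = ln(7.977) / 1.765 = 2.077/1.765 = 1.177 d.
D_c = (k_d/k_r) L₀ e^(−k_d t_c) = (0.215/1.98) × 41.9 × e^(−0.215×1.177) = 0.1086 × 41.9 × 0.7765 = 3.533 mg/L.
Minimum DO = C_s − D_c = 9.81 − 3.533 = 6.277 mg/L.
x_c = v t_c = 0.480 m/s × 1.177 d × 86400 s/d = 48790 m ≈ 48.8 km.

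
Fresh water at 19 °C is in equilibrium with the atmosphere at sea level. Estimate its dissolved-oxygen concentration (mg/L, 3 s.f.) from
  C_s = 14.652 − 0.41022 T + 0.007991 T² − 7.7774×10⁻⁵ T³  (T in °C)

C_s = 14.652 − 0.41022×19 + 0.007991×19² − 7.7774×10⁻⁵×19³ = 9.209 mg/L.

C_s ≈ 9.21 mg/L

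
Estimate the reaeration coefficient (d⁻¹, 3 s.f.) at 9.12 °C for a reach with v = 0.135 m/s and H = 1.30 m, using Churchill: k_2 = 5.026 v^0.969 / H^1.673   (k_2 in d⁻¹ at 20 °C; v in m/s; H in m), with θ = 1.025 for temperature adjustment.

k_2(20) = 5.026 × 0.135^0.969 / 1.30^1.673 = 5.026 × 0.1436 / 1.551 = 0.4655 d⁻¹.
k_2(9.12) = 0.4655 × 1.025^(9.12−20) = 0.4655 × 0.7644 = 0.3558 d⁻¹.

k_2 ≈ 0.356 d⁻¹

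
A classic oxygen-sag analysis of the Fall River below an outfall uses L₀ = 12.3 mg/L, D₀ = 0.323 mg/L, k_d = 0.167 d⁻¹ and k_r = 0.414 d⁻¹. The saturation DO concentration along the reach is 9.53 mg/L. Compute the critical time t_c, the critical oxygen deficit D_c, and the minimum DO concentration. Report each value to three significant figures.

t_c ≈ 3.52 d; D_c ≈ 2.76 mg/L; min DO ≈ 6.77 mg/L

At the critical point dD/dt = 0, so k_d L₀ e^(−k_d t) = k_r D. Substituting D(t) from the Streeter–Phelps equation and solving for t gives
t_c = ln[(k_r/k_d)(1 − D₀(k_r−k_d)/(k_d L₀))] / (k_r−k_d).
Here k_r−k_d = 0.2470 d⁻¹ and 1 − D₀(k_r−k_d)/(k_d L₀) = 1 − 0.323×0.2470/(0.167×12.3) = 0.9612, so
t_c = ln(2.479 × 0.9612) / 0.2470 = 0.8683 / 0.2470 = 3.515 d.
L(t_c) = L₀ e^(−k_d t_c) = 12.3 × 0.5560 = 6.838 mg/L, and at the critical point k_r D_c = k_d L, so D_c = (0.167/0.414) × 6.838 = 2.758 mg/L.
Minimum DO = C_s − D_c = 9.53 − 2.758 = 6.772 mg/L.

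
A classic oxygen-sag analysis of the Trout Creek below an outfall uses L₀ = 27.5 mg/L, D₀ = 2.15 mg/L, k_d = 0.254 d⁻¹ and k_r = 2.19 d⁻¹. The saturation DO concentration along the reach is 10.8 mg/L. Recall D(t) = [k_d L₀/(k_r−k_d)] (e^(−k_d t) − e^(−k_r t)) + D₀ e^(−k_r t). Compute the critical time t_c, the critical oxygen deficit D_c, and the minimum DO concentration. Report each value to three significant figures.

t_c = [1/(k_r−k_d)] ln[(k_r/k_d)(1 − D₀(k_r−k_d)/(k_d L₀))]
= [1/(2.19−0.254)] ln[(2.19/0.254)(1 − 2.15×1.936/(0.254×27.5))]
= (1/1.936) ln[8.622 × 0.4041] = 0.5165 × ln(3.484) = 0.5165 × 1.248 = 0.6447 d.
D_c = (k_d/k_r) L₀ e^(−k_d t_c) = (0.254/2.19) × 27.5 × e^(−0.254×0.6447) = 0.1160 × 27.5 × 0.8489 = 2.708 mg/L.
Minimum DO = C_s − D_c = 10.8 − 2.708 = 8.092 mg/L.

t_c ≈ 0.645 d; D_c ≈ 2.71 mg/L; min DO ≈ 8.09 mg/L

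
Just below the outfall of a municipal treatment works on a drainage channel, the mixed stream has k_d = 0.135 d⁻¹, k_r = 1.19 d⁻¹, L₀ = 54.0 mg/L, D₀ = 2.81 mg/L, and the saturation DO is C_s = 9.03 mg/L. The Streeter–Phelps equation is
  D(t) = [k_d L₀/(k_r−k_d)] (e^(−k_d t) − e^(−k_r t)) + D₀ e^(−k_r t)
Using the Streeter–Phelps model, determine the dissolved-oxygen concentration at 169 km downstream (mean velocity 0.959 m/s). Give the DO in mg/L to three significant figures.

Travel time t = x/v = 169 km / (0.959 m/s) = 169000 m / 0.959 m/s = 176200 s = 2.040 d.
k_d L₀/(k_r−k_d) = 0.135×54.0/(1.19−0.135) = 7.290/1.055 = 6.910 mg/L.
e^(−k_d t) = e^(−0.135×2.040) = 0.7593; e^(−k_r t) = e^(−1.19×2.040) = 0.08829.
D = 6.910 × (0.7593 − 0.08829) + 2.81 × 0.08829 = 4.637 + 0.2481 = 4.885 mg/L.
DO = C_s − D = 9.03 − 4.885 = 4.145 mg/L.

DO ≈ 4.15 mg/L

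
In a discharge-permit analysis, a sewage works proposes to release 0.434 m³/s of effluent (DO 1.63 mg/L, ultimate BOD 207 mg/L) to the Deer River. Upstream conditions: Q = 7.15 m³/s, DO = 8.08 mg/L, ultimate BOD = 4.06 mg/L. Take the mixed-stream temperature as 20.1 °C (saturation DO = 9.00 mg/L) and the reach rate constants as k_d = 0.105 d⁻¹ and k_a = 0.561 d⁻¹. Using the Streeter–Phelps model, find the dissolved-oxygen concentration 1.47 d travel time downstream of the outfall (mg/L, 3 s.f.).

DO ≈ 6.92 mg/L

Mixed DO = (7.15×8.08 + 0.434×1.63)/(7.15+0.434) = 58.48/7.584 = 7.711 mg/L.
Mixed L₀ = (7.15×4.06 + 0.434×207)/(7.584) = 118.9/7.584 = 15.67 mg/L.
Initial deficit D₀ = C_s − DO₀ = 9.00 − 7.711 = 1.289 mg/L.
D(1.47) = [0.105×15.67/(0.561−0.105)](e^(−0.105×1.47) − e^(−0.561×1.47)) + 1.289 e^(−0.561×1.47)
= 3.609 × (0.8570 − 0.4384) + 1.289 × 0.4384 = 2.076 mg/L.
DO = 9.00 − 2.076 = 6.924 mg/L.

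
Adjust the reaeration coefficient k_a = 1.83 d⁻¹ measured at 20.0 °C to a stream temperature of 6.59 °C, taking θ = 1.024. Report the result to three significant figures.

k_a(T₂) = k_a(T₁) · θ^(T₂−T₁) = 1.83 × 1.024^(6.59−20.0)
= 1.83 × 1.024^-13.4 = 1.83 × 0.7276 = 1.331 d⁻¹.

k_a ≈ 1.33 d⁻¹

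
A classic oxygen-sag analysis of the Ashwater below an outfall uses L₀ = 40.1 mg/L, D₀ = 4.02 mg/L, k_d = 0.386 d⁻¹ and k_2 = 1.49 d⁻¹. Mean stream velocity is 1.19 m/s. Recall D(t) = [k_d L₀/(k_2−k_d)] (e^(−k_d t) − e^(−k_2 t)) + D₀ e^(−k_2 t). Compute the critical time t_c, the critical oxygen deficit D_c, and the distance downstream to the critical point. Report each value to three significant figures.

With k_2/k_d = 3.860 and 1 − D₀(k_2−k_d)/(k_d L₀) = 0.7133,
t_c = ln(3.860 × 0.7133) / (1.49 − 0.386) = ln(2.753) / 1.104 = 1.013/1.104 = 0.9174 d.
L(t_c) = L₀ e^(−k_d t_c) = 40.1 × 0.7018 = 28.14 mg/L, and at the critical point k_2 D_c = k_d L, so D_c = (0.386/1.49) × 28.14 = 7.290 mg/L.
x_c = v t_c = 1.19 m/s × 0.9174 d × 86400 s/d = 94320 m ≈ 94.3 km.

t_c ≈ 0.917 d; D_c ≈ 7.29 mg/L; x_c ≈ 94.3 km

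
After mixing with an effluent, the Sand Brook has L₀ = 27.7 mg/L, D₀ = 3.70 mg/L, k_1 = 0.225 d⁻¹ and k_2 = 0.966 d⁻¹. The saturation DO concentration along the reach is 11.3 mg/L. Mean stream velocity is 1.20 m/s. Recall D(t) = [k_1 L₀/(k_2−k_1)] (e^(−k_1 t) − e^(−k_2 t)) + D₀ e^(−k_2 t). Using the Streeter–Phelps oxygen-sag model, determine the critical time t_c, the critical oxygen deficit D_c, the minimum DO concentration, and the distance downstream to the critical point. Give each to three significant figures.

With k_2/k_1 = 4.293 and 1 − D₀(k_2−k_1)/(k_1 L₀) = 0.5601,
t_c = ln(4.293 × 0.5601) / (0.966 − 0.225) = ln(2.405) / 0.7410 = 0.8774/0.7410 = 1.184 d.
D_c = (k_1/k_2) L₀ e^(−k_1 t_c) = (0.225/0.966) × 27.7 × e^(−0.225×1.184) = 0.2329 × 27.7 × 0.7661 = 4.943 mg/L.
Minimum DO = C_s − D_c = 11.3 − 4.943 = 6.357 mg/L.
x_c = v t_c = 1.20 m/s × 1.184 d × 86400 s/d = 122800 m ≈ 123 km.

t_c ≈ 1.18 d; D_c ≈ 4.94 mg/L; min DO ≈ 6.36 mg/L; x_c ≈ 123 km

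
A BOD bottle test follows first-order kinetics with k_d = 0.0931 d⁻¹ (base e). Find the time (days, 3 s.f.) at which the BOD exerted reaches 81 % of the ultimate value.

y/L₀ = 1 − e^(−k_d t) = 0.81 ⇒ e^(−k_d t) = 0.190
t = −ln(0.190) / 0.0931 = 1.661 / 0.0931 = 17.84 d.

t ≈ 17.8 d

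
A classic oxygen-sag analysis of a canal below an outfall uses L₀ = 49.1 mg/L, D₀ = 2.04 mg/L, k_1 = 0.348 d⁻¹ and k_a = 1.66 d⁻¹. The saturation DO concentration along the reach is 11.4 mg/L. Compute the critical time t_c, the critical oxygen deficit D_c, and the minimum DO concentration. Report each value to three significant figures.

t_c = [1/(k_a−k_1)] ln[(k_a/k_1)(1 − D₀(k_a−k_1)/(k_1 L₀))]
= [1/(1.66−0.348)] ln[(1.66/0.348)(1 − 2.04×1.312/(0.348×49.1))]
= (1/1.312) ln[4.770 × 0.8434] = 0.7622 × ln(4.023) = 0.7622 × 1.392 = 1.061 d.
L(t_c) = L₀ e^(−k_1 t_c) = 49.1 × 0.6913 = 33.94 mg/L, and at the critical point k_a D_c = k_1 L, so D_c = (0.348/1.66) × 33.94 = 7.115 mg/L.
Minimum DO = C_s − D_c = 11.4 − 7.115 = 4.285 mg/L.

t_c ≈ 1.06 d; D_c ≈ 7.12 mg/L; min DO ≈ 4.28 mg/L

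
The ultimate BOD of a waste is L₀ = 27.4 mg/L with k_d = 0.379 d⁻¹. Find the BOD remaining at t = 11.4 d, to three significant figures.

L ≈ 0.364 mg/L

L_t = L₀ e^(−k_d t) = 27.4 × e^(−0.379×11.4) = 27.4 × 0.01329 = 0.3642 mg/L.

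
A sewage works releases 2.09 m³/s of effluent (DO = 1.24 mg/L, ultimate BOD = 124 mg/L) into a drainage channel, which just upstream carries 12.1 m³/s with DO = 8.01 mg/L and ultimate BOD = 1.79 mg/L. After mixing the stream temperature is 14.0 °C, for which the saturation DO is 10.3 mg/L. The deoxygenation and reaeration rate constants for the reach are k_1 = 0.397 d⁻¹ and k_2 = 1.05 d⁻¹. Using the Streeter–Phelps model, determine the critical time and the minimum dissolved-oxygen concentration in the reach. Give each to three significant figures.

t_c ≈ 1.00 d; minimum DO ≈ 5.27 mg/L

Mixed DO = (12.1×8.01 + 2.09×1.24)/(12.1+2.09) = 99.51/14.19 = 7.013 mg/L.
Mixed L₀ = (12.1×1.79 + 2.09×124)/(14.19) = 280.8/14.19 = 19.79 mg/L.
Initial deficit D₀ = C_s − DO₀ = 10.3 − 7.013 = 3.287 mg/L.
t_c = (1/0.6530) ln[(1.05/0.397)(1 − 3.287×0.6530/(0.397×19.79))] = 1.531 × ln(1.922) = 1.001 d.
D_c = (0.397/1.05) × 19.79 × e^(−0.397×1.001) = 0.3781 × 19.79 × 0.6721 = 5.029 mg/L.
Minimum DO = 10.3 − 5.029 = 5.271 mg/L.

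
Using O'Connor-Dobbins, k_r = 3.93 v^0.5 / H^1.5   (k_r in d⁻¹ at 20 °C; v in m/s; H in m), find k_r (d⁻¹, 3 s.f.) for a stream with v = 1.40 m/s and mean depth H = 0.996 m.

k_r = 3.93 × 1.40^0.5 / 0.996^1.5 = 3.93 × 1.183 / 0.9940 = 4.678 d⁻¹.

k_r ≈ 4.68 d⁻¹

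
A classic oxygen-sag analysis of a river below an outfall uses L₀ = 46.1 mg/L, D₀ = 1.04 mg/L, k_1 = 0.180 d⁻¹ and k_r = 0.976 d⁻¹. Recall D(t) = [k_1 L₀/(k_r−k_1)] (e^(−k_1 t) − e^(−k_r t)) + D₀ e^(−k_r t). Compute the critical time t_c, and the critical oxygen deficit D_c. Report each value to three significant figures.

t_c ≈ 1.99 d; D_c ≈ 5.94 mg/L

With k_r/k_1 = 5.422 and 1 − D₀(k_r−k_1)/(k_1 L₀) = 0.9002,
t_c = ln(5.422 × 0.9002) / (0.976 − 0.180) = ln(4.881) / 0.7960 = 1.585/0.7960 = 1.992 d.
L(t_c) = L₀ e^(−k_1 t_c) = 46.1 × 0.6987 = 32.21 mg/L, and at the critical point k_r D_c = k_1 L, so D_c = (0.180/0.976) × 32.21 = 5.941 mg/L.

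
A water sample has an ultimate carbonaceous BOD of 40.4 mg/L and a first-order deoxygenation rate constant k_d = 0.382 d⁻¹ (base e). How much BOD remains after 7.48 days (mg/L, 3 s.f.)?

L_t = L₀ e^(−k_d t) = 40.4 × e^(−0.382×7.48) = 40.4 × 0.05742 = 2.320 mg/L.

L ≈ 2.32 mg/L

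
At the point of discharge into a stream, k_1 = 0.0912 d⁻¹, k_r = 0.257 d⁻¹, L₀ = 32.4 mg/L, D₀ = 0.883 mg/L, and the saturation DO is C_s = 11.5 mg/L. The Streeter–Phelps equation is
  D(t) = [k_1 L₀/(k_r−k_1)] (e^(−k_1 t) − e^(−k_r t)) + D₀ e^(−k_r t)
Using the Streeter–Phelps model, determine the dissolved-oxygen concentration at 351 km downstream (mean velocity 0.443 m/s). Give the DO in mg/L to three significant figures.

DO ≈ 5.38 mg/L

Travel time t = x/v = 351 km / (0.443 m/s) = 351000 m / 0.443 m/s = 792300 s = 9.170 d.
k_1 L₀/(k_r−k_1) = 0.0912×32.4/(0.257−0.0912) = 2.955/0.1658 = 17.82 mg/L.
e^(−k_1 t) = e^(−0.0912×9.170) = 0.4333; e^(−k_r t) = e^(−0.257×9.170) = 0.09472.
D = 17.82 × (0.4333 − 0.09472) + 0.883 × 0.09472 = 6.034 + 0.08364 = 6.118 mg/L.
DO = C_s − D = 11.5 − 6.118 = 5.382 mg/L.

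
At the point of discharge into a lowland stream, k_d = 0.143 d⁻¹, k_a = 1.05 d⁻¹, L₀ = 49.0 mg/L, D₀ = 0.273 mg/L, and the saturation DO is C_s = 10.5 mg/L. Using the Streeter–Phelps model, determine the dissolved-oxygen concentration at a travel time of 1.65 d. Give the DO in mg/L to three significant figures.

DO ≈ 5.72 mg/L

k_d L₀/(k_a−k_d) = 0.143×49.0/(1.05−0.143) = 7.007/0.9070 = 7.725 mg/L.
e^(−k_d t) = e^(−0.143×1.650) = 0.7898; e^(−k_a t) = e^(−1.05×1.650) = 0.1768.
D = 7.725 × (0.7898 − 0.1768) + 0.273 × 0.1768 = 4.736 + 0.04828 = 4.784 mg/L.
DO = C_s − D = 10.5 − 4.784 = 5.716 mg/L.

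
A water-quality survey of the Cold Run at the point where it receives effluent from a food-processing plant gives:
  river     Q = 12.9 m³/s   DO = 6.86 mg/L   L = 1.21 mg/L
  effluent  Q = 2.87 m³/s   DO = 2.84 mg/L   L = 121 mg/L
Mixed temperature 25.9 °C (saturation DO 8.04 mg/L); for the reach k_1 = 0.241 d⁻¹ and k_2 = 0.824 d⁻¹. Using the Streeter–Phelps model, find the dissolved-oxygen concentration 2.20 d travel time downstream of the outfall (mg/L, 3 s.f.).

DO ≈ 3.68 mg/L

Mixed DO = (12.9×6.86 + 2.87×2.84)/(12.9+2.87) = 96.64/15.77 = 6.128 mg/L.
Mixed L₀ = (12.9×1.21 + 2.87×121)/(15.77) = 362.9/15.77 = 23.01 mg/L.
Initial deficit D₀ = C_s − DO₀ = 8.04 − 6.128 = 1.912 mg/L.
D(2.20) = [0.241×23.01/(0.824−0.241)](e^(−0.241×2.20) − e^(−0.824×2.20)) + 1.912 e^(−0.824×2.20)
= 9.512 × (0.5885 − 0.1632) + 1.912 × 0.1632 = 4.357 mg/L.
DO = 8.04 − 4.357 = 3.683 mg/L.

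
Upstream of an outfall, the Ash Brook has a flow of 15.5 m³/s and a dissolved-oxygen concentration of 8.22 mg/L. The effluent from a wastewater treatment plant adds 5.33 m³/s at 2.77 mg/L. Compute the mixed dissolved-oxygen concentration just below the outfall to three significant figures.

Flow-weighted mixing: C = (Q_r C_r + Q_w C_w)/(Q_r + Q_w)
= (15.5×8.22 + 5.33×2.77)/(15.5 + 5.33) = 142.2/20.83 = 6.825 mg/L.

6.83 mg/L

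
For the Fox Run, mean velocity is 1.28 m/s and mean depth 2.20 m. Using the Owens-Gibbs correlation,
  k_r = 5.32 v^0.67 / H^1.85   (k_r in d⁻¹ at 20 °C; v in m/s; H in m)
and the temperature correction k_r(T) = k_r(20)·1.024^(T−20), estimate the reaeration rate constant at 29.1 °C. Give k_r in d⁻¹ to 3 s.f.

k_r(20) = 5.32 × 1.28^0.67 / 2.20^1.85 = 5.32 × 1.180 / 4.300 = 1.460 d⁻¹.
k_r(29.1) = 1.460 × 1.024^(29.1−20) = 1.460 × 1.241 = 1.811 d⁻¹.

k_r ≈ 1.81 d⁻¹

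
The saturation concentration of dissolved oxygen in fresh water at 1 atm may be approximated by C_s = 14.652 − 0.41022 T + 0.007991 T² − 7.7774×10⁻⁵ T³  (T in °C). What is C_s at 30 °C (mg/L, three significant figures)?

C_s = 14.652 − 0.41022×30 + 0.007991×30² − 7.7774×10⁻⁵×30³ = 7.437 mg/L.

C_s ≈ 7.44 mg/L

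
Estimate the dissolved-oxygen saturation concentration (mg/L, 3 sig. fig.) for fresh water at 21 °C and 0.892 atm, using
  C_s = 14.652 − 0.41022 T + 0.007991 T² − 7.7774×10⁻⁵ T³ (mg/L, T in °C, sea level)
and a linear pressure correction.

At sea level: C_s = 14.652 − 0.41022×21 + 0.007991×21² − 7.7774×10⁻⁵×21³ = 8.841 mg/L.
Pressure correction: C_s' = 8.841 × 0.892 = 7.886 mg/L.

C_s ≈ 7.89 mg/L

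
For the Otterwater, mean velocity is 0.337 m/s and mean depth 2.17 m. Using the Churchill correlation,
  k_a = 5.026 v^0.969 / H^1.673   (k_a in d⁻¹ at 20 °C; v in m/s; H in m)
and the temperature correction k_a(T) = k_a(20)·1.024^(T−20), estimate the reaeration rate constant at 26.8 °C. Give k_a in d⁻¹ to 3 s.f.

k_a(20) = 5.026 × 0.337^0.969 / 2.17^1.673 = 5.026 × 0.3486 / 3.655 = 0.4793 d⁻¹.
k_a(26.8) = 0.4793 × 1.024^(26.8−20) = 0.4793 × 1.175 = 0.5632 d⁻¹.

k_a ≈ 0.563 d⁻¹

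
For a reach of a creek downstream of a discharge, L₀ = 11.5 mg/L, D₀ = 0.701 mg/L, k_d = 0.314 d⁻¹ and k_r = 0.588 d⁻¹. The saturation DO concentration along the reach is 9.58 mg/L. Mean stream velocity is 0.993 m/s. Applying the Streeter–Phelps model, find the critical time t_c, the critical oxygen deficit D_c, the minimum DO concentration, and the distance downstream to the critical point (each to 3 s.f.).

t_c = [1/(k_r−k_d)] ln[(k_r/k_d)(1 − D₀(k_r−k_d)/(k_d L₀))]
= [1/(0.588−0.314)] ln[(0.588/0.314)(1 − 0.701×0.2740/(0.314×11.5))]
= (1/0.2740) ln[1.873 × 0.9468] = 3.650 × ln(1.773) = 3.650 × 0.5727 = 2.090 d.
D_c = (k_d/k_r) L₀ e^(−k_d t_c) = (0.314/0.588) × 11.5 × e^(−0.314×2.090) = 0.5340 × 11.5 × 0.5188 = 3.186 mg/L.
Minimum DO = C_s − D_c = 9.58 − 3.186 = 6.394 mg/L.
x_c = v t_c = 0.993 m/s × 2.090 d × 86400 s/d = 179300 m ≈ 179 km.

t_c ≈ 2.09 d; D_c ≈ 3.19 mg/L; min DO ≈ 6.39 mg/L; x_c ≈ 179 km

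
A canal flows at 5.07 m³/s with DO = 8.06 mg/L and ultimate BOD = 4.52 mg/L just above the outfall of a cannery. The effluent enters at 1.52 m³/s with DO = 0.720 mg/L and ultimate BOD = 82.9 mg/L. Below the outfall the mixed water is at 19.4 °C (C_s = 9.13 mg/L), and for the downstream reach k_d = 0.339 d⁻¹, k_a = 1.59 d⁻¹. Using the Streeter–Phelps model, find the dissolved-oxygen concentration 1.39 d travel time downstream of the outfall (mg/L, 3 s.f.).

Mixed DO = (5.07×8.06 + 1.52×0.720)/(5.07+1.52) = 41.96/6.590 = 6.367 mg/L.
Mixed L₀ = (5.07×4.52 + 1.52×82.9)/(6.590) = 148.9/6.590 = 22.60 mg/L.
Initial deficit D₀ = C_s − DO₀ = 9.13 − 6.367 = 2.763 mg/L.
D(1.39) = [0.339×22.60/(1.59−0.339)](e^(−0.339×1.39) − e^(−1.59×1.39)) + 2.763 e^(−1.59×1.39)
= 6.124 × (0.6242 − 0.1097) + 2.763 × 0.1097 = 3.454 mg/L.
DO = 9.13 − 3.454 = 5.676 mg/L.

DO ≈ 5.68 mg/L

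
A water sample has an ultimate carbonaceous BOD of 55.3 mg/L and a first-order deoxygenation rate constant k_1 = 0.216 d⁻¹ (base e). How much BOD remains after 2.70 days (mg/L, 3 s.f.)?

L_t = L₀ e^(−k_1 t) = 55.3 × e^(−0.216×2.70) = 55.3 × 0.5581 = 30.86 mg/L.

L ≈ 30.9 mg/L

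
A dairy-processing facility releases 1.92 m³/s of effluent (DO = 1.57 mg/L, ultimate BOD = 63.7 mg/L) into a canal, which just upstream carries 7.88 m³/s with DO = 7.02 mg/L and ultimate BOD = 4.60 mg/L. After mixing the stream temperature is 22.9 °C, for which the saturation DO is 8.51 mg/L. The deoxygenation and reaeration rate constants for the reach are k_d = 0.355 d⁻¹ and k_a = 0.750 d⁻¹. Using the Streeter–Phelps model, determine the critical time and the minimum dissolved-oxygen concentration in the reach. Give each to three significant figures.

Mixed DO = (7.88×7.02 + 1.92×1.57)/(7.88+1.92) = 58.33/9.800 = 5.952 mg/L.
Mixed L₀ = (7.88×4.60 + 1.92×63.7)/(9.800) = 158.6/9.800 = 16.18 mg/L.
Initial deficit D₀ = C_s − DO₀ = 8.51 − 5.952 = 2.558 mg/L.
t_c = (1/0.3950) ln[(0.750/0.355)(1 − 2.558×0.3950/(0.355×16.18))] = 2.532 × ln(1.741) = 1.404 d.
D_c = (0.355/0.750) × 16.18 × e^(−0.355×1.404) = 0.4733 × 16.18 × 0.6075 = 4.653 mg/L.
Minimum DO = 8.51 − 4.653 = 3.857 mg/L.

t_c ≈ 1.40 d; minimum DO ≈ 3.86 mg/L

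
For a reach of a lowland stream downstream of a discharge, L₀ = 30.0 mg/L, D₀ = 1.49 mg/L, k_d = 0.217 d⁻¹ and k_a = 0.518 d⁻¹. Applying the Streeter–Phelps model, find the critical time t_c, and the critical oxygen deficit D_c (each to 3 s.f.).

t_c = [1/(k_a−k_d)] ln[(k_a/k_d)(1 − D₀(k_a−k_d)/(k_d L₀))]
= [1/(0.518−0.217)] ln[(0.518/0.217)(1 − 1.49×0.3010/(0.217×30.0))]
= (1/0.3010) ln[2.387 × 0.9311] = 3.322 × ln(2.223) = 3.322 × 0.7987 = 2.653 d.
D_c = (k_d/k_a) L₀ e^(−k_d t_c) = (0.217/0.518) × 30.0 × e^(−0.217×2.653) = 0.4189 × 30.0 × 0.5623 = 7.066 mg/L.

t_c ≈ 2.65 d; D_c ≈ 7.07 mg/L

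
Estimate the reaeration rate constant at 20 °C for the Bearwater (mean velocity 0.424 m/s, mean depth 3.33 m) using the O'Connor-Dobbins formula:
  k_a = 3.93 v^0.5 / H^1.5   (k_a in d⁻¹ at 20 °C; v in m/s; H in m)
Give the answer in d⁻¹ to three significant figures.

k_a = 3.93 × 0.424^0.5 / 3.33^1.5 = 3.93 × 0.6512 / 6.077 = 0.4211 d⁻¹.

k_a ≈ 0.421 d⁻¹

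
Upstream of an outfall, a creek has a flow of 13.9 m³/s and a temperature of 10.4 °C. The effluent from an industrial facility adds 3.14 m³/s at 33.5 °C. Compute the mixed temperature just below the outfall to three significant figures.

Flow-weighted mixing: C = (Q_r C_r + Q_w C_w)/(Q_r + Q_w)
= (13.9×10.4 + 3.14×33.5)/(13.9 + 3.14) = 249.8/17.04 = 14.66 °C.

14.7 °C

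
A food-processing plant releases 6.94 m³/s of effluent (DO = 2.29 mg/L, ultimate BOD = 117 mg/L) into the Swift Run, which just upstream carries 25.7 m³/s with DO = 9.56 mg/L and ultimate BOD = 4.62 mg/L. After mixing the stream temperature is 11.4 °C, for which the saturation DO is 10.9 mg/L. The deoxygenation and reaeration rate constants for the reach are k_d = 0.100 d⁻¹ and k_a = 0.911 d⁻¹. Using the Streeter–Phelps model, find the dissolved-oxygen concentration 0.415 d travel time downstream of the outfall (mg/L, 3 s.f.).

DO ≈ 7.96 mg/L

Mixed DO = (25.7×9.56 + 6.94×2.29)/(25.7+6.94) = 261.6/32.64 = 8.014 mg/L.
Mixed L₀ = (25.7×4.62 + 6.94×117)/(32.64) = 930.7/32.64 = 28.51 mg/L.
Initial deficit D₀ = C_s − DO₀ = 10.9 − 8.014 = 2.886 mg/L.
D(0.415) = [0.100×28.51/(0.911−0.100)](e^(−0.100×0.415) − e^(−0.911×0.415)) + 2.886 e^(−0.911×0.415)
= 3.516 × (0.9593 − 0.6852) + 2.886 × 0.6852 = 2.941 mg/L.
DO = 10.9 − 2.941 = 7.959 mg/L.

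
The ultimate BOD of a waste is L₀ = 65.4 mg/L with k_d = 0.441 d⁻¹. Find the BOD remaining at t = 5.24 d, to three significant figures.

L_t = L₀ e^(−k_d t) = 65.4 × e^(−0.441×5.24) = 65.4 × 0.09918 = 6.486 mg/L.

L ≈ 6.49 mg/L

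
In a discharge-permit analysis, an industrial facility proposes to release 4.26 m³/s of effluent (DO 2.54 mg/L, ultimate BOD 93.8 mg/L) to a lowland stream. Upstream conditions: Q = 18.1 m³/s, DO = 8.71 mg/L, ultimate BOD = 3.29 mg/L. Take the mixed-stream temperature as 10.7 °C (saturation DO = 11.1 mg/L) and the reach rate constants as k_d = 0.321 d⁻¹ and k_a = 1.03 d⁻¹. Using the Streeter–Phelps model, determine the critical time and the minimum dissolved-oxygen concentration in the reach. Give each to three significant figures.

t_c ≈ 0.962 d; minimum DO ≈ 6.40 mg/L

Mixed DO = (18.1×8.71 + 4.26×2.54)/(18.1+4.26) = 168.5/22.36 = 7.534 mg/L.
Mixed L₀ = (18.1×3.29 + 4.26×93.8)/(22.36) = 459.1/22.36 = 20.53 mg/L.
Initial deficit D₀ = C_s − DO₀ = 11.1 − 7.534 = 3.566 mg/L.
t_c = (1/0.7090) ln[(1.03/0.321)(1 − 3.566×0.7090/(0.321×20.53))] = 1.410 × ln(1.978) = 0.9621 d.
D_c = (0.321/1.03) × 20.53 × e^(−0.321×0.9621) = 0.3117 × 20.53 × 0.7343 = 4.699 mg/L.
Minimum DO = 11.1 − 4.699 = 6.401 mg/L.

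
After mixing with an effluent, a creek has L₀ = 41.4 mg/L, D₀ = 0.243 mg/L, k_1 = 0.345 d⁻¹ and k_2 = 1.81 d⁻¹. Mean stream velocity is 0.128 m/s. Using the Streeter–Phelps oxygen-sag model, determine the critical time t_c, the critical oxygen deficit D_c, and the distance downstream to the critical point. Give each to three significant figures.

t_c = [1/(k_2−k_1)] ln[(k_2/k_1)(1 − D₀(k_2−k_1)/(k_1 L₀))]
= [1/(1.81−0.345)] ln[(1.81/0.345)(1 − 0.243×1.465/(0.345×41.4))]
= (1/1.465) ln[5.246 × 0.9751] = 0.6826 × ln(5.116) = 0.6826 × 1.632 = 1.114 d.
D_c = (k_1/k_2) L₀ e^(−k_1 t_c) = (0.345/1.81) × 41.4 × e^(−0.345×1.114) = 0.1906 × 41.4 × 0.6809 = 5.373 mg/L.
x_c = v t_c = 0.128 m/s × 1.114 d × 86400 s/d = 12320 m ≈ 12.3 km.

t_c ≈ 1.11 d; D_c ≈ 5.37 mg/L; x_c ≈ 12.3 km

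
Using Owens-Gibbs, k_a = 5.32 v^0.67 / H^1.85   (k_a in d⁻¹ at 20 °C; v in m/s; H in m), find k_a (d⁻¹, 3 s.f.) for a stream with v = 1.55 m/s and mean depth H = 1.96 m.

k_a ≈ 2.05 d⁻¹

k_a = 5.32 × 1.55^0.67 / 1.96^1.85 = 5.32 × 1.341 / 3.473 = 2.055 d⁻¹.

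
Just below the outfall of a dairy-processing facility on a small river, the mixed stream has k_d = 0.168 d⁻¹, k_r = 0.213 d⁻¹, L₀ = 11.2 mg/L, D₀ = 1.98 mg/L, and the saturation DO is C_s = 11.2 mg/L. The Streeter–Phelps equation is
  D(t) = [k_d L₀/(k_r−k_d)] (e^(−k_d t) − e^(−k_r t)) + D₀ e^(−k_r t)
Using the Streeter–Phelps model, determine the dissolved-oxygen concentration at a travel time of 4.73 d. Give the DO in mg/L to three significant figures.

DO ≈ 6.86 mg/L

k_d L₀/(k_r−k_d) = 0.168×11.2/(0.213−0.168) = 1.882/0.04500 = 41.81 mg/L.
e^(−k_d t) = e^(−0.168×4.730) = 0.4517; e^(−k_r t) = e^(−0.213×4.730) = 0.3651.
D = 41.81 × (0.4517 − 0.3651) + 1.98 × 0.3651 = 3.621 + 0.7230 = 4.344 mg/L.
DO = C_s − D = 11.2 − 4.344 = 6.856 mg/L.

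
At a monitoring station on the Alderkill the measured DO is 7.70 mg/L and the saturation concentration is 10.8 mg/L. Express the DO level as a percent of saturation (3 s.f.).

% saturation = C/C_s × 100 = 7.70/10.8 × 100 = 71.3 %.

71.3 % saturation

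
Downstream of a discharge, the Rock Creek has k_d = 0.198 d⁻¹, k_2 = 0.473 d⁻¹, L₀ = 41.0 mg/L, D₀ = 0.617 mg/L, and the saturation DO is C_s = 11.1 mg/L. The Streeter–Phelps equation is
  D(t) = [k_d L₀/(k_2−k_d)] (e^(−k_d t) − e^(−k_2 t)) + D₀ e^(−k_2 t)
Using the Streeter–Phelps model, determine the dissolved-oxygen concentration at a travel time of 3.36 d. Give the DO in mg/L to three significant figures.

k_d L₀/(k_2−k_d) = 0.198×41.0/(0.473−0.198) = 8.118/0.2750 = 29.52 mg/L.
e^(−k_d t) = e^(−0.198×3.360) = 0.5141; e^(−k_2 t) = e^(−0.473×3.360) = 0.2041.
D = 29.52 × (0.5141 − 0.2041) + 0.617 × 0.2041 = 9.153 + 0.1259 = 9.279 mg/L.
DO = C_s − D = 11.1 − 9.279 = 1.821 mg/L.

DO ≈ 1.82 mg/L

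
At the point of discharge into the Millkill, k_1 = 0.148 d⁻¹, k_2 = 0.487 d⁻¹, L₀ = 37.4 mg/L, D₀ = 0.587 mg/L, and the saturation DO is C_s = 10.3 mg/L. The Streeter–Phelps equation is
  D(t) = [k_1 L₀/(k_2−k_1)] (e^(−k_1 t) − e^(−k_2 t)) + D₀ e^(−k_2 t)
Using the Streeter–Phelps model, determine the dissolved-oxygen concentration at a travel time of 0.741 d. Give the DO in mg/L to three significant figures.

DO ≈ 6.64 mg/L

k_1 L₀/(k_2−k_1) = 0.148×37.4/(0.487−0.148) = 5.535/0.3390 = 16.33 mg/L.
e^(−k_1 t) = e^(−0.148×0.7410) = 0.8961; e^(−k_2 t) = e^(−0.487×0.7410) = 0.6971.
D = 16.33 × (0.8961 − 0.6971) + 0.587 × 0.6971 = 3.250 + 0.4092 = 3.659 mg/L.
DO = C_s − D = 10.3 − 3.659 = 6.641 mg/L.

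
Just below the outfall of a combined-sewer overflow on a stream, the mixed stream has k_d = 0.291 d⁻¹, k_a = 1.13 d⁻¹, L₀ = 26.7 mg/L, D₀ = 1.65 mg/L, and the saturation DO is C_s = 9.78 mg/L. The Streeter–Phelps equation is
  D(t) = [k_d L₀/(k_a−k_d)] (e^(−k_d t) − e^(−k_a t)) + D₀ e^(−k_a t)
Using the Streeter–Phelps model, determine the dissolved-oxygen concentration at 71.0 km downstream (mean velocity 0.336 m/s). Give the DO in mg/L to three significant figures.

DO ≈ 5.71 mg/L

Travel time t = x/v = 71.0 km / (0.336 m/s) = 71000 m / 0.336 m/s = 211300 s = 2.446 d.
k_d L₀/(k_a−k_d) = 0.291×26.7/(1.13−0.291) = 7.770/0.8390 = 9.261 mg/L.
e^(−k_d t) = e^(−0.291×2.446) = 0.4908; e^(−k_a t) = e^(−1.13×2.446) = 0.06306.
D = 9.261 × (0.4908 − 0.06306) + 1.65 × 0.06306 = 3.961 + 0.1041 = 4.065 mg/L.
DO = C_s − D = 9.78 − 4.065 = 5.715 mg/L.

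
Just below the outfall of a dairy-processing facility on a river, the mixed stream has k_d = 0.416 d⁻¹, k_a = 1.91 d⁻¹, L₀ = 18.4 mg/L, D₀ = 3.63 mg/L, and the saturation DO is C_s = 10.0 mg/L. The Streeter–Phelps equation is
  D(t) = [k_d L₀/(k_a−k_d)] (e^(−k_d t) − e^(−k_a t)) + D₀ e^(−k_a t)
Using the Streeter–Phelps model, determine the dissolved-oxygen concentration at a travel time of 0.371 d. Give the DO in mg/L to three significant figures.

k_d L₀/(k_a−k_d) = 0.416×18.4/(1.91−0.416) = 7.654/1.494 = 5.123 mg/L.
e^(−k_d t) = e^(−0.416×0.3710) = 0.8570; e^(−k_a t) = e^(−1.91×0.3710) = 0.4923.
D = 5.123 × (0.8570 − 0.4923) + 3.63 × 0.4923 = 1.868 + 1.787 = 3.655 mg/L.
DO = C_s − D = 10.0 − 3.655 = 6.345 mg/L.

DO ≈ 6.34 mg/L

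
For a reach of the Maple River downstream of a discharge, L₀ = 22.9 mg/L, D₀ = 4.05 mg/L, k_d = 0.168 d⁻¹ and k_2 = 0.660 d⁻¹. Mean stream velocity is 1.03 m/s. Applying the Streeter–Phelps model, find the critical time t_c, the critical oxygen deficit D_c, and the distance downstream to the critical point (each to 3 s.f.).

t_c ≈ 1.30 d; D_c ≈ 4.69 mg/L; x_c ≈ 116 km

t_c = [1/(k_2−k_d)] ln[(k_2/k_d)(1 − D₀(k_2−k_d)/(k_d L₀))]
= [1/(0.660−0.168)] ln[(0.660/0.168)(1 − 4.05×0.4920/(0.168×22.9))]
= (1/0.4920) ln[3.929 × 0.4821] = 2.033 × ln(1.894) = 2.033 × 0.6386 = 1.298 d.
D_c = (k_d/k_2) L₀ e^(−k_d t_c) = (0.168/0.660) × 22.9 × e^(−0.168×1.298) = 0.2545 × 22.9 × 0.8041 = 4.687 mg/L.
x_c = v t_c = 1.03 m/s × 1.298 d × 86400 s/d = 115500 m ≈ 116 km.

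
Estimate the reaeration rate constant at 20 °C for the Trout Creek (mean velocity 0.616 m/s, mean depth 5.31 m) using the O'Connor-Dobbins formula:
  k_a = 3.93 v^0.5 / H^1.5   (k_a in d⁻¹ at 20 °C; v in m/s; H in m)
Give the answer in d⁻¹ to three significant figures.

k_a = 3.93 × 0.616^0.5 / 5.31^1.5 = 3.93 × 0.7849 / 12.24 = 0.2521 d⁻¹.

k_a ≈ 0.252 d⁻¹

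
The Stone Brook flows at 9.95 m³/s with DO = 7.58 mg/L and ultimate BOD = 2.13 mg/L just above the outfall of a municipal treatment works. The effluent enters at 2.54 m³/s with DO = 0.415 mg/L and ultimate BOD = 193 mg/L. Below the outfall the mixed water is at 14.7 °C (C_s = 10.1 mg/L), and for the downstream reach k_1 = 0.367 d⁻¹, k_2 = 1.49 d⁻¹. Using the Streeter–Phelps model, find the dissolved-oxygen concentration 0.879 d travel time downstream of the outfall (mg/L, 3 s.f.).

DO ≈ 2.95 mg/L

Mixed DO = (9.95×7.58 + 2.54×0.415)/(9.95+2.54) = 76.48/12.49 = 6.123 mg/L.
Mixed L₀ = (9.95×2.13 + 2.54×193)/(12.49) = 511.4/12.49 = 40.95 mg/L.
Initial deficit D₀ = C_s − DO₀ = 10.1 − 6.123 = 3.977 mg/L.
D(0.879) = [0.367×40.95/(1.49−0.367)](e^(−0.367×0.879) − e^(−1.49×0.879)) + 3.977 e^(−1.49×0.879)
= 13.38 × (0.7243 − 0.2699) + 3.977 × 0.2699 = 7.153 mg/L.
DO = 10.1 − 7.153 = 2.947 mg/L.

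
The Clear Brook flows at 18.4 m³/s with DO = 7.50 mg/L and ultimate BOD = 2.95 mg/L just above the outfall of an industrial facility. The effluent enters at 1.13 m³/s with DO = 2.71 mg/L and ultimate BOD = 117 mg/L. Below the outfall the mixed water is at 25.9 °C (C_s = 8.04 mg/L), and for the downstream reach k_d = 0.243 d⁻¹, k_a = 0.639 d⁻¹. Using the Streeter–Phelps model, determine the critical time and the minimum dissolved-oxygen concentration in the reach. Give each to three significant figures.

Mixed DO = (18.4×7.50 + 1.13×2.71)/(18.4+1.13) = 141.1/19.53 = 7.223 mg/L.
Mixed L₀ = (18.4×2.95 + 1.13×117)/(19.53) = 186.5/19.53 = 9.549 mg/L.
Initial deficit D₀ = C_s − DO₀ = 8.04 − 7.223 = 0.8171 mg/L.
t_c = (1/0.3960) ln[(0.639/0.243)(1 − 0.8171×0.3960/(0.243×9.549))] = 2.525 × ln(2.263) = 2.062 d.
D_c = (0.243/0.639) × 9.549 × e^(−0.243×2.062) = 0.3803 × 9.549 × 0.6058 = 2.200 mg/L.
Minimum DO = 8.04 − 2.200 = 5.840 mg/L.

t_c ≈ 2.06 d; minimum DO ≈ 5.84 mg/L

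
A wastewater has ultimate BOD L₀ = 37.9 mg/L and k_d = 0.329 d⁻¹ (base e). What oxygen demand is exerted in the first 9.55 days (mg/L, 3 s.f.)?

y ≈ 36.3 mg/L

y_t = L₀(1 − e^(−k_d t)) = 37.9 × (1 − e^(−0.329×9.55))
= 37.9 × (1 − 0.04320) = 37.9 × 0.9568 = 36.26 mg/L.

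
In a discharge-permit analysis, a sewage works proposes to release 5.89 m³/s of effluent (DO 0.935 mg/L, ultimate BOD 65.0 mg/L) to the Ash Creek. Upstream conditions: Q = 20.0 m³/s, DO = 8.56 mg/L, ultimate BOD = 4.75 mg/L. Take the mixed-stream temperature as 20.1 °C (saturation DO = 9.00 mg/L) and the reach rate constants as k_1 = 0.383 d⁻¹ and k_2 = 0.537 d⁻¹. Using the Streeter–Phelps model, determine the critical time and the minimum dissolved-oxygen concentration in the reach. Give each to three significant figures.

t_c ≈ 1.88 d; minimum DO ≈ 2.59 mg/L

Mixed DO = (20.0×8.56 + 5.89×0.935)/(20.0+5.89) = 176.7/25.89 = 6.825 mg/L.
Mixed L₀ = (20.0×4.75 + 5.89×65.0)/(25.89) = 477.8/25.89 = 18.46 mg/L.
Initial deficit D₀ = C_s − DO₀ = 9.00 − 6.825 = 2.175 mg/L.
t_c = (1/0.1540) ln[(0.537/0.383)(1 − 2.175×0.1540/(0.383×18.46))] = 6.494 × ln(1.336) = 1.879 d.
D_c = (0.383/0.537) × 18.46 × e^(−0.383×1.879) = 0.7132 × 18.46 × 0.4868 = 6.409 mg/L.
Minimum DO = 9.00 − 6.409 = 2.591 mg/L.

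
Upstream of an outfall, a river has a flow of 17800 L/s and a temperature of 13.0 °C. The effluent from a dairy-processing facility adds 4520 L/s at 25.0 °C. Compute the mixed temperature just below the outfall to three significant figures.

Flow-weighted mixing: C = (Q_r C_r + Q_w C_w)/(Q_r + Q_w)
= (17800×13.0 + 4520×25.0)/(17800 + 4520) = 344400/22320 = 15.43 °C.

15.4 °C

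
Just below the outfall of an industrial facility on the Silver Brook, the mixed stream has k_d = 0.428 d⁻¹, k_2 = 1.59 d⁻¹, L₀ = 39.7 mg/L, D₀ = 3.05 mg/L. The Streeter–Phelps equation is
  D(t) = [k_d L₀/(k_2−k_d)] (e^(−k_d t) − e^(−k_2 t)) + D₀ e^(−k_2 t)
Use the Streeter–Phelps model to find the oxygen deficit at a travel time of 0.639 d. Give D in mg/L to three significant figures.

D ≈ 6.93 mg/L

k_d L₀/(k_2−k_d) = 0.428×39.7/(1.59−0.428) = 16.99/1.162 = 14.62 mg/L.
e^(−k_d t) = e^(−0.428×0.6390) = 0.7607; e^(−k_2 t) = e^(−1.59×0.6390) = 0.3620.
D = 14.62 × (0.7607 − 0.3620) + 3.05 × 0.3620 = 5.830 + 1.104 = 6.934 mg/L.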